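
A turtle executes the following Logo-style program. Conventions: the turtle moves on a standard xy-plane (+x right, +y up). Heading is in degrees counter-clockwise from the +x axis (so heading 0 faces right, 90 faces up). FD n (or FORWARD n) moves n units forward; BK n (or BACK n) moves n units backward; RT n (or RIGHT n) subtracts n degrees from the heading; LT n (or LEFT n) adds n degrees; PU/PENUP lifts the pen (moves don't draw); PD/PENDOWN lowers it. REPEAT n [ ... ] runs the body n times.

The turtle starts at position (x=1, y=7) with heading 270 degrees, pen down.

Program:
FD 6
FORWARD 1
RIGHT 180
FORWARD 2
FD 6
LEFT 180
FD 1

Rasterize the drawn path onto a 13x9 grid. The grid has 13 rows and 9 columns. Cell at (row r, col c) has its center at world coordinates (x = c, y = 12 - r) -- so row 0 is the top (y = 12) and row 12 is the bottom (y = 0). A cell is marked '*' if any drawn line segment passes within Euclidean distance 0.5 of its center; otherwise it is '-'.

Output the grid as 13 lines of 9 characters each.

Segment 0: (1,7) -> (1,1)
Segment 1: (1,1) -> (1,0)
Segment 2: (1,0) -> (1,2)
Segment 3: (1,2) -> (1,8)
Segment 4: (1,8) -> (1,7)

Answer: ---------
---------
---------
---------
-*-------
-*-------
-*-------
-*-------
-*-------
-*-------
-*-------
-*-------
-*-------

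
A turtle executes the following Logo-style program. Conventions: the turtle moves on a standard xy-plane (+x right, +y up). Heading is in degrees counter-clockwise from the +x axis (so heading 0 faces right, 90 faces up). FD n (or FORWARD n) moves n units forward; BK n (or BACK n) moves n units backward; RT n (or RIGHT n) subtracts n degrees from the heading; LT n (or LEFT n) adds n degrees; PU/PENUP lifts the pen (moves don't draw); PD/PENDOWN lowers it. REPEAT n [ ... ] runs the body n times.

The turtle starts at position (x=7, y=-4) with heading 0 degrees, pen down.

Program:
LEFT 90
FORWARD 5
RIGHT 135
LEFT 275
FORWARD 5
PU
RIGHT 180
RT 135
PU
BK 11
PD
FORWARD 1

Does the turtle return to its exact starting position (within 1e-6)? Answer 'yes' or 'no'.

Answer: no

Derivation:
Executing turtle program step by step:
Start: pos=(7,-4), heading=0, pen down
LT 90: heading 0 -> 90
FD 5: (7,-4) -> (7,1) [heading=90, draw]
RT 135: heading 90 -> 315
LT 275: heading 315 -> 230
FD 5: (7,1) -> (3.786,-2.83) [heading=230, draw]
PU: pen up
RT 180: heading 230 -> 50
RT 135: heading 50 -> 275
PU: pen up
BK 11: (3.786,-2.83) -> (2.827,8.128) [heading=275, move]
PD: pen down
FD 1: (2.827,8.128) -> (2.915,7.132) [heading=275, draw]
Final: pos=(2.915,7.132), heading=275, 3 segment(s) drawn

Start position: (7, -4)
Final position: (2.915, 7.132)
Distance = 11.858; >= 1e-6 -> NOT closed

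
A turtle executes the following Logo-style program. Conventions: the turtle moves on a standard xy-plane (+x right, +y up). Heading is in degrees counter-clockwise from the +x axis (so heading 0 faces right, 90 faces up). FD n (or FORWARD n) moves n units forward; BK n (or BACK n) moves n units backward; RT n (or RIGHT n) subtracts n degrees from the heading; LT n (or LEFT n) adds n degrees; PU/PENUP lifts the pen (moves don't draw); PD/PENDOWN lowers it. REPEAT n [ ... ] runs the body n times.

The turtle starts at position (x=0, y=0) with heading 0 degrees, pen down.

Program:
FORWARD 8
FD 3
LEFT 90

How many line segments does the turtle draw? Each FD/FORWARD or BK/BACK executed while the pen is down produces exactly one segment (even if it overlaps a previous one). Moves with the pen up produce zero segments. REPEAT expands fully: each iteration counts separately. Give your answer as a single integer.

Executing turtle program step by step:
Start: pos=(0,0), heading=0, pen down
FD 8: (0,0) -> (8,0) [heading=0, draw]
FD 3: (8,0) -> (11,0) [heading=0, draw]
LT 90: heading 0 -> 90
Final: pos=(11,0), heading=90, 2 segment(s) drawn
Segments drawn: 2

Answer: 2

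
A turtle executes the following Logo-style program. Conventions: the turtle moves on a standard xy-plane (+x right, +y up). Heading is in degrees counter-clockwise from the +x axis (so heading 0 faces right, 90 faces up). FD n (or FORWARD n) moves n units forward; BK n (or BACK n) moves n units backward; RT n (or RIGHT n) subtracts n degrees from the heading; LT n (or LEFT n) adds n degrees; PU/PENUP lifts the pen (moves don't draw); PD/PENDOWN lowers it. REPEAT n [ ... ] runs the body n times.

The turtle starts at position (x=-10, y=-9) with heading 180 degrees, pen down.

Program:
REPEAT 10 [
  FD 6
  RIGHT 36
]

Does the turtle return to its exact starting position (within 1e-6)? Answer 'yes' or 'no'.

Answer: yes

Derivation:
Executing turtle program step by step:
Start: pos=(-10,-9), heading=180, pen down
REPEAT 10 [
  -- iteration 1/10 --
  FD 6: (-10,-9) -> (-16,-9) [heading=180, draw]
  RT 36: heading 180 -> 144
  -- iteration 2/10 --
  FD 6: (-16,-9) -> (-20.854,-5.473) [heading=144, draw]
  RT 36: heading 144 -> 108
  -- iteration 3/10 --
  FD 6: (-20.854,-5.473) -> (-22.708,0.233) [heading=108, draw]
  RT 36: heading 108 -> 72
  -- iteration 4/10 --
  FD 6: (-22.708,0.233) -> (-20.854,5.939) [heading=72, draw]
  RT 36: heading 72 -> 36
  -- iteration 5/10 --
  FD 6: (-20.854,5.939) -> (-16,9.466) [heading=36, draw]
  RT 36: heading 36 -> 0
  -- iteration 6/10 --
  FD 6: (-16,9.466) -> (-10,9.466) [heading=0, draw]
  RT 36: heading 0 -> 324
  -- iteration 7/10 --
  FD 6: (-10,9.466) -> (-5.146,5.939) [heading=324, draw]
  RT 36: heading 324 -> 288
  -- iteration 8/10 --
  FD 6: (-5.146,5.939) -> (-3.292,0.233) [heading=288, draw]
  RT 36: heading 288 -> 252
  -- iteration 9/10 --
  FD 6: (-3.292,0.233) -> (-5.146,-5.473) [heading=252, draw]
  RT 36: heading 252 -> 216
  -- iteration 10/10 --
  FD 6: (-5.146,-5.473) -> (-10,-9) [heading=216, draw]
  RT 36: heading 216 -> 180
]
Final: pos=(-10,-9), heading=180, 10 segment(s) drawn

Start position: (-10, -9)
Final position: (-10, -9)
Distance = 0; < 1e-6 -> CLOSED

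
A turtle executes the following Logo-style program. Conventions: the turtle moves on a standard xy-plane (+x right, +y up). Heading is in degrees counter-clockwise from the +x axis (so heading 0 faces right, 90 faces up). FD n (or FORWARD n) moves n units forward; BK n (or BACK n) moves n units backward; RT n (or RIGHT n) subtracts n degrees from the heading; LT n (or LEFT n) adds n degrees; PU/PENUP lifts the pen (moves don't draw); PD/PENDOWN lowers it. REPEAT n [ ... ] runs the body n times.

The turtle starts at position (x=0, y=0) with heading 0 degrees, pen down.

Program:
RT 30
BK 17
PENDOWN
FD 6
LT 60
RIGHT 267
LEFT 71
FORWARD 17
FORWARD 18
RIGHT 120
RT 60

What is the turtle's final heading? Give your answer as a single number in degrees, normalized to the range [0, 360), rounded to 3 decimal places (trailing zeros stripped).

Answer: 14

Derivation:
Executing turtle program step by step:
Start: pos=(0,0), heading=0, pen down
RT 30: heading 0 -> 330
BK 17: (0,0) -> (-14.722,8.5) [heading=330, draw]
PD: pen down
FD 6: (-14.722,8.5) -> (-9.526,5.5) [heading=330, draw]
LT 60: heading 330 -> 30
RT 267: heading 30 -> 123
LT 71: heading 123 -> 194
FD 17: (-9.526,5.5) -> (-26.021,1.387) [heading=194, draw]
FD 18: (-26.021,1.387) -> (-43.487,-2.967) [heading=194, draw]
RT 120: heading 194 -> 74
RT 60: heading 74 -> 14
Final: pos=(-43.487,-2.967), heading=14, 4 segment(s) drawn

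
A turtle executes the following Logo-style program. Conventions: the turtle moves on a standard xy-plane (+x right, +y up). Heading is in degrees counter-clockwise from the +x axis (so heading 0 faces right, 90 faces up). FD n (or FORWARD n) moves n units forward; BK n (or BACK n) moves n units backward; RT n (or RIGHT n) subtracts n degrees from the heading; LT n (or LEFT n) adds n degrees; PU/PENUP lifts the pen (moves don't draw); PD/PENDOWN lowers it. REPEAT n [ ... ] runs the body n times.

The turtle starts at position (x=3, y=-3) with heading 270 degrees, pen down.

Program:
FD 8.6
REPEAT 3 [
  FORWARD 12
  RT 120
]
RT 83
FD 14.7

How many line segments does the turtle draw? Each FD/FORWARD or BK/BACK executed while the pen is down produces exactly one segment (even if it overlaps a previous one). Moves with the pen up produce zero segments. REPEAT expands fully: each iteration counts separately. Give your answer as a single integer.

Answer: 5

Derivation:
Executing turtle program step by step:
Start: pos=(3,-3), heading=270, pen down
FD 8.6: (3,-3) -> (3,-11.6) [heading=270, draw]
REPEAT 3 [
  -- iteration 1/3 --
  FD 12: (3,-11.6) -> (3,-23.6) [heading=270, draw]
  RT 120: heading 270 -> 150
  -- iteration 2/3 --
  FD 12: (3,-23.6) -> (-7.392,-17.6) [heading=150, draw]
  RT 120: heading 150 -> 30
  -- iteration 3/3 --
  FD 12: (-7.392,-17.6) -> (3,-11.6) [heading=30, draw]
  RT 120: heading 30 -> 270
]
RT 83: heading 270 -> 187
FD 14.7: (3,-11.6) -> (-11.59,-13.391) [heading=187, draw]
Final: pos=(-11.59,-13.391), heading=187, 5 segment(s) drawn
Segments drawn: 5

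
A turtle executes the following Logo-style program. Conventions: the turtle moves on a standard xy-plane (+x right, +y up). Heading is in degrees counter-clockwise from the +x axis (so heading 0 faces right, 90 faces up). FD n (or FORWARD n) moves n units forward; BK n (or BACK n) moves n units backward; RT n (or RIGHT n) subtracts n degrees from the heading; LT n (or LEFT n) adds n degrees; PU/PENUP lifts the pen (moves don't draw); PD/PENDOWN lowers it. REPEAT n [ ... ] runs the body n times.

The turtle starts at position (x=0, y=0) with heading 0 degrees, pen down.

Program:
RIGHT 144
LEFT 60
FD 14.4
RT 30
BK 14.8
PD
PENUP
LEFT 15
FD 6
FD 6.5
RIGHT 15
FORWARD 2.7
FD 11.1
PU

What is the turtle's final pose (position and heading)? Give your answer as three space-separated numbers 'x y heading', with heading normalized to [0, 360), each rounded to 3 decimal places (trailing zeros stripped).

Answer: -0.043 -25.754 246

Derivation:
Executing turtle program step by step:
Start: pos=(0,0), heading=0, pen down
RT 144: heading 0 -> 216
LT 60: heading 216 -> 276
FD 14.4: (0,0) -> (1.505,-14.321) [heading=276, draw]
RT 30: heading 276 -> 246
BK 14.8: (1.505,-14.321) -> (7.525,-0.801) [heading=246, draw]
PD: pen down
PU: pen up
LT 15: heading 246 -> 261
FD 6: (7.525,-0.801) -> (6.586,-6.727) [heading=261, move]
FD 6.5: (6.586,-6.727) -> (5.569,-13.147) [heading=261, move]
RT 15: heading 261 -> 246
FD 2.7: (5.569,-13.147) -> (4.471,-15.613) [heading=246, move]
FD 11.1: (4.471,-15.613) -> (-0.043,-25.754) [heading=246, move]
PU: pen up
Final: pos=(-0.043,-25.754), heading=246, 2 segment(s) drawn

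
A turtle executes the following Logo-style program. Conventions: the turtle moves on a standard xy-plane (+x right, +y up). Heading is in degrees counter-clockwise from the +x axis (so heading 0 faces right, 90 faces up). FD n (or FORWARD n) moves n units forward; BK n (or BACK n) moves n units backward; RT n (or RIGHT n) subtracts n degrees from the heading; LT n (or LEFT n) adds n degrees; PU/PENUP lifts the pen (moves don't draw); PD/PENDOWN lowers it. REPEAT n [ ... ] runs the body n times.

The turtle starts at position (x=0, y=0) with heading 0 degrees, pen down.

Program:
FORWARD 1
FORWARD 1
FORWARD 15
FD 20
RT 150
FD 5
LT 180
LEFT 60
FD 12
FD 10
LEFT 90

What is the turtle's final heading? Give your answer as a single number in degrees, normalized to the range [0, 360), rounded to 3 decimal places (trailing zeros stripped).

Answer: 180

Derivation:
Executing turtle program step by step:
Start: pos=(0,0), heading=0, pen down
FD 1: (0,0) -> (1,0) [heading=0, draw]
FD 1: (1,0) -> (2,0) [heading=0, draw]
FD 15: (2,0) -> (17,0) [heading=0, draw]
FD 20: (17,0) -> (37,0) [heading=0, draw]
RT 150: heading 0 -> 210
FD 5: (37,0) -> (32.67,-2.5) [heading=210, draw]
LT 180: heading 210 -> 30
LT 60: heading 30 -> 90
FD 12: (32.67,-2.5) -> (32.67,9.5) [heading=90, draw]
FD 10: (32.67,9.5) -> (32.67,19.5) [heading=90, draw]
LT 90: heading 90 -> 180
Final: pos=(32.67,19.5), heading=180, 7 segment(s) drawn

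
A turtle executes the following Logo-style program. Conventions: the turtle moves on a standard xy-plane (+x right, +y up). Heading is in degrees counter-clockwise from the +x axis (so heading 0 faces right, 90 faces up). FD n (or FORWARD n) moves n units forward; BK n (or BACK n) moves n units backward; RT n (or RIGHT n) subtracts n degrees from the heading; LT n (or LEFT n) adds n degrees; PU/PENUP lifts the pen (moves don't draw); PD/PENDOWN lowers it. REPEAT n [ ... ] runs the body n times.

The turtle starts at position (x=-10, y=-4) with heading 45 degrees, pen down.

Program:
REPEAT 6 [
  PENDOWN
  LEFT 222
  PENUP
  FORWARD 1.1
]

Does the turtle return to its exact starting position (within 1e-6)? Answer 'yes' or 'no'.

Answer: no

Derivation:
Executing turtle program step by step:
Start: pos=(-10,-4), heading=45, pen down
REPEAT 6 [
  -- iteration 1/6 --
  PD: pen down
  LT 222: heading 45 -> 267
  PU: pen up
  FD 1.1: (-10,-4) -> (-10.058,-5.098) [heading=267, move]
  -- iteration 2/6 --
  PD: pen down
  LT 222: heading 267 -> 129
  PU: pen up
  FD 1.1: (-10.058,-5.098) -> (-10.75,-4.244) [heading=129, move]
  -- iteration 3/6 --
  PD: pen down
  LT 222: heading 129 -> 351
  PU: pen up
  FD 1.1: (-10.75,-4.244) -> (-9.663,-4.416) [heading=351, move]
  -- iteration 4/6 --
  PD: pen down
  LT 222: heading 351 -> 213
  PU: pen up
  FD 1.1: (-9.663,-4.416) -> (-10.586,-5.015) [heading=213, move]
  -- iteration 5/6 --
  PD: pen down
  LT 222: heading 213 -> 75
  PU: pen up
  FD 1.1: (-10.586,-5.015) -> (-10.301,-3.952) [heading=75, move]
  -- iteration 6/6 --
  PD: pen down
  LT 222: heading 75 -> 297
  PU: pen up
  FD 1.1: (-10.301,-3.952) -> (-9.802,-4.932) [heading=297, move]
]
Final: pos=(-9.802,-4.932), heading=297, 0 segment(s) drawn

Start position: (-10, -4)
Final position: (-9.802, -4.932)
Distance = 0.953; >= 1e-6 -> NOT closed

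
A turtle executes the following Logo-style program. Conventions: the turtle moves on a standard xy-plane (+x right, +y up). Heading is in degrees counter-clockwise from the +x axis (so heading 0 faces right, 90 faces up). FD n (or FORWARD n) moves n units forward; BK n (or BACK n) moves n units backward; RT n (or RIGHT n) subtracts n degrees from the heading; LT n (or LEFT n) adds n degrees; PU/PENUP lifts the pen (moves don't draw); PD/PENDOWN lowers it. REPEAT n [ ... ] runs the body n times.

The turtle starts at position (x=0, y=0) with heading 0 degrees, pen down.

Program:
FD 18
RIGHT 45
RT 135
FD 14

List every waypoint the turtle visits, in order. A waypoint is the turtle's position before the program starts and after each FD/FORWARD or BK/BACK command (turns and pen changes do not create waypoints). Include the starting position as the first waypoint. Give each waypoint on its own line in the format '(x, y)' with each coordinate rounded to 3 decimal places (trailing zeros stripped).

Executing turtle program step by step:
Start: pos=(0,0), heading=0, pen down
FD 18: (0,0) -> (18,0) [heading=0, draw]
RT 45: heading 0 -> 315
RT 135: heading 315 -> 180
FD 14: (18,0) -> (4,0) [heading=180, draw]
Final: pos=(4,0), heading=180, 2 segment(s) drawn
Waypoints (3 total):
(0, 0)
(18, 0)
(4, 0)

Answer: (0, 0)
(18, 0)
(4, 0)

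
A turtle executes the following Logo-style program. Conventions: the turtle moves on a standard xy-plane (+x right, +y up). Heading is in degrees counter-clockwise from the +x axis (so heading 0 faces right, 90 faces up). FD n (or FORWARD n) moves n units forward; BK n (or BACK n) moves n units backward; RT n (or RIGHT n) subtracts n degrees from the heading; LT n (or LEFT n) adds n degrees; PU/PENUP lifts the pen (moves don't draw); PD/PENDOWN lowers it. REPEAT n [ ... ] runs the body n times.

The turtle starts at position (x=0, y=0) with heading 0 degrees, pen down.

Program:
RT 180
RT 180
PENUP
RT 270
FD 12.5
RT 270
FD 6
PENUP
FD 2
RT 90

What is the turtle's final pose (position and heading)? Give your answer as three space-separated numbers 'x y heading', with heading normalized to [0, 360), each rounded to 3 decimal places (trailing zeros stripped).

Executing turtle program step by step:
Start: pos=(0,0), heading=0, pen down
RT 180: heading 0 -> 180
RT 180: heading 180 -> 0
PU: pen up
RT 270: heading 0 -> 90
FD 12.5: (0,0) -> (0,12.5) [heading=90, move]
RT 270: heading 90 -> 180
FD 6: (0,12.5) -> (-6,12.5) [heading=180, move]
PU: pen up
FD 2: (-6,12.5) -> (-8,12.5) [heading=180, move]
RT 90: heading 180 -> 90
Final: pos=(-8,12.5), heading=90, 0 segment(s) drawn

Answer: -8 12.5 90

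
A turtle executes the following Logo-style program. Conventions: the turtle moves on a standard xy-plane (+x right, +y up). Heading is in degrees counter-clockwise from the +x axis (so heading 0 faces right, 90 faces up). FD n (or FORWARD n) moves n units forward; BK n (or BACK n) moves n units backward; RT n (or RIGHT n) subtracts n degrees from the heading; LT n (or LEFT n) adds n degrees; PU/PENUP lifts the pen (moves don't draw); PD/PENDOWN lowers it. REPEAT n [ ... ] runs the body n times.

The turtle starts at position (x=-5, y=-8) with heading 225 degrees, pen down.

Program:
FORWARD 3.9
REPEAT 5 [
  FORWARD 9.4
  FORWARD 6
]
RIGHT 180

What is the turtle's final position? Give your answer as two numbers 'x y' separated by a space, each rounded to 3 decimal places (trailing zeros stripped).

Executing turtle program step by step:
Start: pos=(-5,-8), heading=225, pen down
FD 3.9: (-5,-8) -> (-7.758,-10.758) [heading=225, draw]
REPEAT 5 [
  -- iteration 1/5 --
  FD 9.4: (-7.758,-10.758) -> (-14.405,-17.405) [heading=225, draw]
  FD 6: (-14.405,-17.405) -> (-18.647,-21.647) [heading=225, draw]
  -- iteration 2/5 --
  FD 9.4: (-18.647,-21.647) -> (-25.294,-28.294) [heading=225, draw]
  FD 6: (-25.294,-28.294) -> (-29.537,-32.537) [heading=225, draw]
  -- iteration 3/5 --
  FD 9.4: (-29.537,-32.537) -> (-36.183,-39.183) [heading=225, draw]
  FD 6: (-36.183,-39.183) -> (-40.426,-43.426) [heading=225, draw]
  -- iteration 4/5 --
  FD 9.4: (-40.426,-43.426) -> (-47.073,-50.073) [heading=225, draw]
  FD 6: (-47.073,-50.073) -> (-51.315,-54.315) [heading=225, draw]
  -- iteration 5/5 --
  FD 9.4: (-51.315,-54.315) -> (-57.962,-60.962) [heading=225, draw]
  FD 6: (-57.962,-60.962) -> (-62.205,-65.205) [heading=225, draw]
]
RT 180: heading 225 -> 45
Final: pos=(-62.205,-65.205), heading=45, 11 segment(s) drawn

Answer: -62.205 -65.205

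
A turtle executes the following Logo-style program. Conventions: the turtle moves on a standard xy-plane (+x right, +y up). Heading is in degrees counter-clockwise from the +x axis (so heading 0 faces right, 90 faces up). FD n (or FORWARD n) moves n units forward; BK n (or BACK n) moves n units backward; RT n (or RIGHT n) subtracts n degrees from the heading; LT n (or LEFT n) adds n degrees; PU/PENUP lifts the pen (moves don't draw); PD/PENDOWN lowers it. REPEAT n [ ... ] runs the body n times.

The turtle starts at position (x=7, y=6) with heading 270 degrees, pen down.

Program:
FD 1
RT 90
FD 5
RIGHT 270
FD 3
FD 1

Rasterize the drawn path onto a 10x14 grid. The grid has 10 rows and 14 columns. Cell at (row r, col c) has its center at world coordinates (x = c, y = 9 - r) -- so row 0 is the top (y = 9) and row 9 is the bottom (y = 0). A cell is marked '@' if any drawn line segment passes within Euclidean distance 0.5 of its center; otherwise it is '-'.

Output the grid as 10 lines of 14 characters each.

Segment 0: (7,6) -> (7,5)
Segment 1: (7,5) -> (2,5)
Segment 2: (2,5) -> (2,2)
Segment 3: (2,2) -> (2,1)

Answer: --------------
--------------
--------------
-------@------
--@@@@@@------
--@-----------
--@-----------
--@-----------
--@-----------
--------------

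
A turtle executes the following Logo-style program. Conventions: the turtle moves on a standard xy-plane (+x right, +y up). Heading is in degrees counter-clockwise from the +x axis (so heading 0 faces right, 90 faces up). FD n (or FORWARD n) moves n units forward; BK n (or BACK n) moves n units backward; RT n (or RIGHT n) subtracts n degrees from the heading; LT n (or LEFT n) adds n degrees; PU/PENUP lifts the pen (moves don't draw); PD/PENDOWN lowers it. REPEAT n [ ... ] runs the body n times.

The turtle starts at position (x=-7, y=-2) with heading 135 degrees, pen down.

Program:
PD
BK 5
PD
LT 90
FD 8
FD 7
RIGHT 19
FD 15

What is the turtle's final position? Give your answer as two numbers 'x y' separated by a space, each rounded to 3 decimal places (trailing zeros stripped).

Answer: -27.553 -22.718

Derivation:
Executing turtle program step by step:
Start: pos=(-7,-2), heading=135, pen down
PD: pen down
BK 5: (-7,-2) -> (-3.464,-5.536) [heading=135, draw]
PD: pen down
LT 90: heading 135 -> 225
FD 8: (-3.464,-5.536) -> (-9.121,-11.192) [heading=225, draw]
FD 7: (-9.121,-11.192) -> (-14.071,-16.142) [heading=225, draw]
RT 19: heading 225 -> 206
FD 15: (-14.071,-16.142) -> (-27.553,-22.718) [heading=206, draw]
Final: pos=(-27.553,-22.718), heading=206, 4 segment(s) drawn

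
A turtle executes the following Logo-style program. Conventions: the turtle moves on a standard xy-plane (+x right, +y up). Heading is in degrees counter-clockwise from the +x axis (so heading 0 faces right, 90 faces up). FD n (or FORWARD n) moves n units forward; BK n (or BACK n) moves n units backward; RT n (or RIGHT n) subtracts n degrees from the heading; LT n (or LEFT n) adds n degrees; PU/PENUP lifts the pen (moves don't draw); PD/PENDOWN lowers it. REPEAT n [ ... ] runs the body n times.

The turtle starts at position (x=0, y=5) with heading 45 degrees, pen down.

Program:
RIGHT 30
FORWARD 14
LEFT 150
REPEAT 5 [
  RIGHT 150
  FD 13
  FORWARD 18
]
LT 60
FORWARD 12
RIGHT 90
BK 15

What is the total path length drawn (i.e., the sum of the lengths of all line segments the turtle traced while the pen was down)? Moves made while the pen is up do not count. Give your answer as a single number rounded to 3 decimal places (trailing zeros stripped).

Executing turtle program step by step:
Start: pos=(0,5), heading=45, pen down
RT 30: heading 45 -> 15
FD 14: (0,5) -> (13.523,8.623) [heading=15, draw]
LT 150: heading 15 -> 165
REPEAT 5 [
  -- iteration 1/5 --
  RT 150: heading 165 -> 15
  FD 13: (13.523,8.623) -> (26.08,11.988) [heading=15, draw]
  FD 18: (26.08,11.988) -> (43.467,16.647) [heading=15, draw]
  -- iteration 2/5 --
  RT 150: heading 15 -> 225
  FD 13: (43.467,16.647) -> (34.274,7.454) [heading=225, draw]
  FD 18: (34.274,7.454) -> (21.546,-5.273) [heading=225, draw]
  -- iteration 3/5 --
  RT 150: heading 225 -> 75
  FD 13: (21.546,-5.273) -> (24.911,7.284) [heading=75, draw]
  FD 18: (24.911,7.284) -> (29.57,24.67) [heading=75, draw]
  -- iteration 4/5 --
  RT 150: heading 75 -> 285
  FD 13: (29.57,24.67) -> (32.934,12.113) [heading=285, draw]
  FD 18: (32.934,12.113) -> (37.593,-5.273) [heading=285, draw]
  -- iteration 5/5 --
  RT 150: heading 285 -> 135
  FD 13: (37.593,-5.273) -> (28.401,3.919) [heading=135, draw]
  FD 18: (28.401,3.919) -> (15.673,16.647) [heading=135, draw]
]
LT 60: heading 135 -> 195
FD 12: (15.673,16.647) -> (4.082,13.541) [heading=195, draw]
RT 90: heading 195 -> 105
BK 15: (4.082,13.541) -> (7.964,-0.948) [heading=105, draw]
Final: pos=(7.964,-0.948), heading=105, 13 segment(s) drawn

Segment lengths:
  seg 1: (0,5) -> (13.523,8.623), length = 14
  seg 2: (13.523,8.623) -> (26.08,11.988), length = 13
  seg 3: (26.08,11.988) -> (43.467,16.647), length = 18
  seg 4: (43.467,16.647) -> (34.274,7.454), length = 13
  seg 5: (34.274,7.454) -> (21.546,-5.273), length = 18
  seg 6: (21.546,-5.273) -> (24.911,7.284), length = 13
  seg 7: (24.911,7.284) -> (29.57,24.67), length = 18
  seg 8: (29.57,24.67) -> (32.934,12.113), length = 13
  seg 9: (32.934,12.113) -> (37.593,-5.273), length = 18
  seg 10: (37.593,-5.273) -> (28.401,3.919), length = 13
  seg 11: (28.401,3.919) -> (15.673,16.647), length = 18
  seg 12: (15.673,16.647) -> (4.082,13.541), length = 12
  seg 13: (4.082,13.541) -> (7.964,-0.948), length = 15
Total = 196

Answer: 196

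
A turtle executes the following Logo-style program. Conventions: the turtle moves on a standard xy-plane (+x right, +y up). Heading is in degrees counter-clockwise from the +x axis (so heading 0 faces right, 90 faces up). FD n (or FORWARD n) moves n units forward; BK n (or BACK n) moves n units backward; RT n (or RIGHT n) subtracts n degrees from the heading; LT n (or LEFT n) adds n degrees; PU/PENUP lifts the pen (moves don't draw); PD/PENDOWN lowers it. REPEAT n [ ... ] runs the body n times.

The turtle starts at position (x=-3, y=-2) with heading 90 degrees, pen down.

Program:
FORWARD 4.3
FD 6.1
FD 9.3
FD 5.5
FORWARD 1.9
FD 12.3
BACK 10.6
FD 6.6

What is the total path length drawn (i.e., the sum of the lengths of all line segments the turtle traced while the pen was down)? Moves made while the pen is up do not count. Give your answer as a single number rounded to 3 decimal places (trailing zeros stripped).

Answer: 56.6

Derivation:
Executing turtle program step by step:
Start: pos=(-3,-2), heading=90, pen down
FD 4.3: (-3,-2) -> (-3,2.3) [heading=90, draw]
FD 6.1: (-3,2.3) -> (-3,8.4) [heading=90, draw]
FD 9.3: (-3,8.4) -> (-3,17.7) [heading=90, draw]
FD 5.5: (-3,17.7) -> (-3,23.2) [heading=90, draw]
FD 1.9: (-3,23.2) -> (-3,25.1) [heading=90, draw]
FD 12.3: (-3,25.1) -> (-3,37.4) [heading=90, draw]
BK 10.6: (-3,37.4) -> (-3,26.8) [heading=90, draw]
FD 6.6: (-3,26.8) -> (-3,33.4) [heading=90, draw]
Final: pos=(-3,33.4), heading=90, 8 segment(s) drawn

Segment lengths:
  seg 1: (-3,-2) -> (-3,2.3), length = 4.3
  seg 2: (-3,2.3) -> (-3,8.4), length = 6.1
  seg 3: (-3,8.4) -> (-3,17.7), length = 9.3
  seg 4: (-3,17.7) -> (-3,23.2), length = 5.5
  seg 5: (-3,23.2) -> (-3,25.1), length = 1.9
  seg 6: (-3,25.1) -> (-3,37.4), length = 12.3
  seg 7: (-3,37.4) -> (-3,26.8), length = 10.6
  seg 8: (-3,26.8) -> (-3,33.4), length = 6.6
Total = 56.6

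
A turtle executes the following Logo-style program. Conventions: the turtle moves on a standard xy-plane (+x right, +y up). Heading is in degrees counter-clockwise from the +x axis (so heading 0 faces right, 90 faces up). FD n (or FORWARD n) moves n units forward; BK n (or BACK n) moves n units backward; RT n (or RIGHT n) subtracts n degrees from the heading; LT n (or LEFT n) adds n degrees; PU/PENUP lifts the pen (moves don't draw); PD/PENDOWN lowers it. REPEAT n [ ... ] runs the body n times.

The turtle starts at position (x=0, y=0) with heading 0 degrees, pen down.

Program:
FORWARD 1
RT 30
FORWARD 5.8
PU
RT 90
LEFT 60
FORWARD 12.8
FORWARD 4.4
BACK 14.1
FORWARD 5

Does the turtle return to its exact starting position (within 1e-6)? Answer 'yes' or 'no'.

Executing turtle program step by step:
Start: pos=(0,0), heading=0, pen down
FD 1: (0,0) -> (1,0) [heading=0, draw]
RT 30: heading 0 -> 330
FD 5.8: (1,0) -> (6.023,-2.9) [heading=330, draw]
PU: pen up
RT 90: heading 330 -> 240
LT 60: heading 240 -> 300
FD 12.8: (6.023,-2.9) -> (12.423,-13.985) [heading=300, move]
FD 4.4: (12.423,-13.985) -> (14.623,-17.796) [heading=300, move]
BK 14.1: (14.623,-17.796) -> (7.573,-5.585) [heading=300, move]
FD 5: (7.573,-5.585) -> (10.073,-9.915) [heading=300, move]
Final: pos=(10.073,-9.915), heading=300, 2 segment(s) drawn

Start position: (0, 0)
Final position: (10.073, -9.915)
Distance = 14.134; >= 1e-6 -> NOT closed

Answer: no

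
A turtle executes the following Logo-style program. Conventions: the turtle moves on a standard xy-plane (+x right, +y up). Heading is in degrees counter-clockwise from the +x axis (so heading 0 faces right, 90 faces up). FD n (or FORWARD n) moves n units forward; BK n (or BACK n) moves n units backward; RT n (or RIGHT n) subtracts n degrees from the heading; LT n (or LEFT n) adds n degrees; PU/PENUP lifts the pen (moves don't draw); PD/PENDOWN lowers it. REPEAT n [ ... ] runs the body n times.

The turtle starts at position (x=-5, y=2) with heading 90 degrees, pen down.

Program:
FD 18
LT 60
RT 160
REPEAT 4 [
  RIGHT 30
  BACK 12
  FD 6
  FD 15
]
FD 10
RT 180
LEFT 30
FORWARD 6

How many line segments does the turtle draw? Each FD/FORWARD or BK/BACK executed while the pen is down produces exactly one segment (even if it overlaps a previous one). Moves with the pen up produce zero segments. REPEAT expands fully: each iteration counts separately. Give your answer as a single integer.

Answer: 15

Derivation:
Executing turtle program step by step:
Start: pos=(-5,2), heading=90, pen down
FD 18: (-5,2) -> (-5,20) [heading=90, draw]
LT 60: heading 90 -> 150
RT 160: heading 150 -> 350
REPEAT 4 [
  -- iteration 1/4 --
  RT 30: heading 350 -> 320
  BK 12: (-5,20) -> (-14.193,27.713) [heading=320, draw]
  FD 6: (-14.193,27.713) -> (-9.596,23.857) [heading=320, draw]
  FD 15: (-9.596,23.857) -> (1.894,14.215) [heading=320, draw]
  -- iteration 2/4 --
  RT 30: heading 320 -> 290
  BK 12: (1.894,14.215) -> (-2.21,25.491) [heading=290, draw]
  FD 6: (-2.21,25.491) -> (-0.158,19.853) [heading=290, draw]
  FD 15: (-0.158,19.853) -> (4.973,5.758) [heading=290, draw]
  -- iteration 3/4 --
  RT 30: heading 290 -> 260
  BK 12: (4.973,5.758) -> (7.056,17.575) [heading=260, draw]
  FD 6: (7.056,17.575) -> (6.014,11.667) [heading=260, draw]
  FD 15: (6.014,11.667) -> (3.41,-3.106) [heading=260, draw]
  -- iteration 4/4 --
  RT 30: heading 260 -> 230
  BK 12: (3.41,-3.106) -> (11.123,6.087) [heading=230, draw]
  FD 6: (11.123,6.087) -> (7.266,1.491) [heading=230, draw]
  FD 15: (7.266,1.491) -> (-2.375,-10) [heading=230, draw]
]
FD 10: (-2.375,-10) -> (-8.803,-17.66) [heading=230, draw]
RT 180: heading 230 -> 50
LT 30: heading 50 -> 80
FD 6: (-8.803,-17.66) -> (-7.761,-11.752) [heading=80, draw]
Final: pos=(-7.761,-11.752), heading=80, 15 segment(s) drawn
Segments drawn: 15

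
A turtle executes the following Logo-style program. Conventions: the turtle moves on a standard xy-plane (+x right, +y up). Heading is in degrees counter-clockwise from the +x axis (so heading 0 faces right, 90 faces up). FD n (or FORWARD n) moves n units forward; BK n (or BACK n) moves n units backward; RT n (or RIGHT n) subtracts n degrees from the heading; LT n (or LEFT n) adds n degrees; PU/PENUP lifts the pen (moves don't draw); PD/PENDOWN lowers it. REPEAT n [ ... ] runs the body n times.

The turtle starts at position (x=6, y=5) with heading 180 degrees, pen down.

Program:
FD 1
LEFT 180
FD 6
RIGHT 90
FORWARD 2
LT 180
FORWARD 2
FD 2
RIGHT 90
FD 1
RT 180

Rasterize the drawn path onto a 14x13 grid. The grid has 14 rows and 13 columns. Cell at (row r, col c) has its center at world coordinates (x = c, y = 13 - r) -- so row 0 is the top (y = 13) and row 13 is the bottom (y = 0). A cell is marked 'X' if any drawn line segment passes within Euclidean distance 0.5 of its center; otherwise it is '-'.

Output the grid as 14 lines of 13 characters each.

Answer: -------------
-------------
-------------
-------------
-------------
-------------
-----------XX
-----------X-
-----XXXXXXX-
-----------X-
-----------X-
-------------
-------------
-------------

Derivation:
Segment 0: (6,5) -> (5,5)
Segment 1: (5,5) -> (11,5)
Segment 2: (11,5) -> (11,3)
Segment 3: (11,3) -> (11,5)
Segment 4: (11,5) -> (11,7)
Segment 5: (11,7) -> (12,7)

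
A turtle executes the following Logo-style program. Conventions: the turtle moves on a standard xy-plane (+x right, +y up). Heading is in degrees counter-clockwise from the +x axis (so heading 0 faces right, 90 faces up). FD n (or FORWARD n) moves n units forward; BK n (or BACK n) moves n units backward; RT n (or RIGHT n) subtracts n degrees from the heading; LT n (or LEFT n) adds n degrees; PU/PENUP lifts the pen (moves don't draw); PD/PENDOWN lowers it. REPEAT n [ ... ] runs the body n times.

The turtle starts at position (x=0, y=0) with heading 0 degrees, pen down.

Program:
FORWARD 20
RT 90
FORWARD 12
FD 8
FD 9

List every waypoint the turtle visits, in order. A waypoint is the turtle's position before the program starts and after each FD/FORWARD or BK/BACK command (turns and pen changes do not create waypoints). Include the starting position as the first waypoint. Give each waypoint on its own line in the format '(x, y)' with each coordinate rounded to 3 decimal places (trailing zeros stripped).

Executing turtle program step by step:
Start: pos=(0,0), heading=0, pen down
FD 20: (0,0) -> (20,0) [heading=0, draw]
RT 90: heading 0 -> 270
FD 12: (20,0) -> (20,-12) [heading=270, draw]
FD 8: (20,-12) -> (20,-20) [heading=270, draw]
FD 9: (20,-20) -> (20,-29) [heading=270, draw]
Final: pos=(20,-29), heading=270, 4 segment(s) drawn
Waypoints (5 total):
(0, 0)
(20, 0)
(20, -12)
(20, -20)
(20, -29)

Answer: (0, 0)
(20, 0)
(20, -12)
(20, -20)
(20, -29)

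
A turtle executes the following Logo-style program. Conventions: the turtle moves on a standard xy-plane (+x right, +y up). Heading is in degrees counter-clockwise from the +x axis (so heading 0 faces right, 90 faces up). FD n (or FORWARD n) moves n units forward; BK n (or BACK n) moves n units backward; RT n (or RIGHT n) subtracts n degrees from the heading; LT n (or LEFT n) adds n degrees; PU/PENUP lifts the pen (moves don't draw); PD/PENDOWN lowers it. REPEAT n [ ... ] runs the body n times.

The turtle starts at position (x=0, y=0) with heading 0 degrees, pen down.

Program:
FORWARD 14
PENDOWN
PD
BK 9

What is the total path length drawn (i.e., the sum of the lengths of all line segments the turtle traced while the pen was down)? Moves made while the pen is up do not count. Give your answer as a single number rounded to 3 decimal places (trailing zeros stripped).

Answer: 23

Derivation:
Executing turtle program step by step:
Start: pos=(0,0), heading=0, pen down
FD 14: (0,0) -> (14,0) [heading=0, draw]
PD: pen down
PD: pen down
BK 9: (14,0) -> (5,0) [heading=0, draw]
Final: pos=(5,0), heading=0, 2 segment(s) drawn

Segment lengths:
  seg 1: (0,0) -> (14,0), length = 14
  seg 2: (14,0) -> (5,0), length = 9
Total = 23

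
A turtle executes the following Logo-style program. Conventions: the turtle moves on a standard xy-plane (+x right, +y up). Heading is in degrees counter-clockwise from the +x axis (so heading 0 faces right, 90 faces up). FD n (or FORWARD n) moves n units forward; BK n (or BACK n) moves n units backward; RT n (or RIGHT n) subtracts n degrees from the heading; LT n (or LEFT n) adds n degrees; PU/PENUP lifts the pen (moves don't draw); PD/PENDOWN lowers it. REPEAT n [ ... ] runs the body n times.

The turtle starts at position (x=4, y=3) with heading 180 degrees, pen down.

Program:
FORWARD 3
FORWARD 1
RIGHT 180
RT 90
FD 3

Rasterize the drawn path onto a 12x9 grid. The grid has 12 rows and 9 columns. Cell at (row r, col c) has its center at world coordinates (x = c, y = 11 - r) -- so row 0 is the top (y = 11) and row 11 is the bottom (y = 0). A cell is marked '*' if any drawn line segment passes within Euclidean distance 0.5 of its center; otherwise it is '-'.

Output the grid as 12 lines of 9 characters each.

Segment 0: (4,3) -> (1,3)
Segment 1: (1,3) -> (0,3)
Segment 2: (0,3) -> (0,0)

Answer: ---------
---------
---------
---------
---------
---------
---------
---------
*****----
*--------
*--------
*--------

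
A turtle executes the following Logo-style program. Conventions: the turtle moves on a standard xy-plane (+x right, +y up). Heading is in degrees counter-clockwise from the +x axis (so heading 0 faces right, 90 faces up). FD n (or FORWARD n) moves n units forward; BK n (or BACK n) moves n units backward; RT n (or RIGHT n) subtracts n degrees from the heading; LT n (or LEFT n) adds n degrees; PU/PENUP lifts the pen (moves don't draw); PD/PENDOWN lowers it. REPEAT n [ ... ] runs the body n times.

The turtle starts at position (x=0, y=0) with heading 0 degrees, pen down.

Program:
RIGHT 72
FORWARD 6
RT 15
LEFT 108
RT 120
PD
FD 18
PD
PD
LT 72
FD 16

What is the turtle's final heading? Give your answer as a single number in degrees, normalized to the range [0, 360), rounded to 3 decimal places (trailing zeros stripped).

Executing turtle program step by step:
Start: pos=(0,0), heading=0, pen down
RT 72: heading 0 -> 288
FD 6: (0,0) -> (1.854,-5.706) [heading=288, draw]
RT 15: heading 288 -> 273
LT 108: heading 273 -> 21
RT 120: heading 21 -> 261
PD: pen down
FD 18: (1.854,-5.706) -> (-0.962,-23.485) [heading=261, draw]
PD: pen down
PD: pen down
LT 72: heading 261 -> 333
FD 16: (-0.962,-23.485) -> (13.294,-30.749) [heading=333, draw]
Final: pos=(13.294,-30.749), heading=333, 3 segment(s) drawn

Answer: 333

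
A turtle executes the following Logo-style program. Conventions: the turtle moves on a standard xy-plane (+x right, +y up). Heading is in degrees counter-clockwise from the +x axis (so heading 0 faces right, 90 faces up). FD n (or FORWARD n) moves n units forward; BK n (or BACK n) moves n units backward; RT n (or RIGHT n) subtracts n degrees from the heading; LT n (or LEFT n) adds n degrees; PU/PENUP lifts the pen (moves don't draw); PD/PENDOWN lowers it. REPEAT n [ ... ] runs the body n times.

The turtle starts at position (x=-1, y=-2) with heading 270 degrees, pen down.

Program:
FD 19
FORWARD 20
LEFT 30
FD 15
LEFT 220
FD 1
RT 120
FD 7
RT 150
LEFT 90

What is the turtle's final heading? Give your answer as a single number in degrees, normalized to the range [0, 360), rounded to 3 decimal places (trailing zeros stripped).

Executing turtle program step by step:
Start: pos=(-1,-2), heading=270, pen down
FD 19: (-1,-2) -> (-1,-21) [heading=270, draw]
FD 20: (-1,-21) -> (-1,-41) [heading=270, draw]
LT 30: heading 270 -> 300
FD 15: (-1,-41) -> (6.5,-53.99) [heading=300, draw]
LT 220: heading 300 -> 160
FD 1: (6.5,-53.99) -> (5.56,-53.648) [heading=160, draw]
RT 120: heading 160 -> 40
FD 7: (5.56,-53.648) -> (10.923,-49.149) [heading=40, draw]
RT 150: heading 40 -> 250
LT 90: heading 250 -> 340
Final: pos=(10.923,-49.149), heading=340, 5 segment(s) drawn

Answer: 340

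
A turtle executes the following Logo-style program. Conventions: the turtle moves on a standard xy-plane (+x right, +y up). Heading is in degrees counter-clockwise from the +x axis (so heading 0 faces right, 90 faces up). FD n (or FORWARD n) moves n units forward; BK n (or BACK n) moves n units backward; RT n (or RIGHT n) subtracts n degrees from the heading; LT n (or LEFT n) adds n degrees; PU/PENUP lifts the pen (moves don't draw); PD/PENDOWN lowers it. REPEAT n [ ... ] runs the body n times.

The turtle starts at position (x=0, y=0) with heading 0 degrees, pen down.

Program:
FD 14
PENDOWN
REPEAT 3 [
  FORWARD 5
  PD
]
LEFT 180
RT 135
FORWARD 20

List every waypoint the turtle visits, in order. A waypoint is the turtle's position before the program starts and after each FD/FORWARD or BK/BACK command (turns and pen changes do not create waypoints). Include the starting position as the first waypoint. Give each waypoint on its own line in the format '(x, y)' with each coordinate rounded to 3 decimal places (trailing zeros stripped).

Executing turtle program step by step:
Start: pos=(0,0), heading=0, pen down
FD 14: (0,0) -> (14,0) [heading=0, draw]
PD: pen down
REPEAT 3 [
  -- iteration 1/3 --
  FD 5: (14,0) -> (19,0) [heading=0, draw]
  PD: pen down
  -- iteration 2/3 --
  FD 5: (19,0) -> (24,0) [heading=0, draw]
  PD: pen down
  -- iteration 3/3 --
  FD 5: (24,0) -> (29,0) [heading=0, draw]
  PD: pen down
]
LT 180: heading 0 -> 180
RT 135: heading 180 -> 45
FD 20: (29,0) -> (43.142,14.142) [heading=45, draw]
Final: pos=(43.142,14.142), heading=45, 5 segment(s) drawn
Waypoints (6 total):
(0, 0)
(14, 0)
(19, 0)
(24, 0)
(29, 0)
(43.142, 14.142)

Answer: (0, 0)
(14, 0)
(19, 0)
(24, 0)
(29, 0)
(43.142, 14.142)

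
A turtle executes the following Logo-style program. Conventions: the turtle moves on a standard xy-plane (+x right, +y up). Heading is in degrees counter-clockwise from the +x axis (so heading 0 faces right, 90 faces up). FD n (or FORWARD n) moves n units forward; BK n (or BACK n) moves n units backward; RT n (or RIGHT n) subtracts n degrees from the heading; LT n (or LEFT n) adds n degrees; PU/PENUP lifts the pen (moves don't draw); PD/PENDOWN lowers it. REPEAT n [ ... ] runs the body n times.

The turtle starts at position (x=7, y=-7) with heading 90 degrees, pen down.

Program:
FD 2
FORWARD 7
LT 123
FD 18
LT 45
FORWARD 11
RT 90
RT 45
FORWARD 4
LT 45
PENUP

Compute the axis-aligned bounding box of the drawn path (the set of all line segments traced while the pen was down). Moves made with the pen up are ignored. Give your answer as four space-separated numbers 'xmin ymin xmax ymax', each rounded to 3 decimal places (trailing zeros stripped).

Executing turtle program step by step:
Start: pos=(7,-7), heading=90, pen down
FD 2: (7,-7) -> (7,-5) [heading=90, draw]
FD 7: (7,-5) -> (7,2) [heading=90, draw]
LT 123: heading 90 -> 213
FD 18: (7,2) -> (-8.096,-7.804) [heading=213, draw]
LT 45: heading 213 -> 258
FD 11: (-8.096,-7.804) -> (-10.383,-18.563) [heading=258, draw]
RT 90: heading 258 -> 168
RT 45: heading 168 -> 123
FD 4: (-10.383,-18.563) -> (-12.562,-15.208) [heading=123, draw]
LT 45: heading 123 -> 168
PU: pen up
Final: pos=(-12.562,-15.208), heading=168, 5 segment(s) drawn

Segment endpoints: x in {-12.562, -10.383, -8.096, 7}, y in {-18.563, -15.208, -7.804, -7, -5, 2}
xmin=-12.562, ymin=-18.563, xmax=7, ymax=2

Answer: -12.562 -18.563 7 2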